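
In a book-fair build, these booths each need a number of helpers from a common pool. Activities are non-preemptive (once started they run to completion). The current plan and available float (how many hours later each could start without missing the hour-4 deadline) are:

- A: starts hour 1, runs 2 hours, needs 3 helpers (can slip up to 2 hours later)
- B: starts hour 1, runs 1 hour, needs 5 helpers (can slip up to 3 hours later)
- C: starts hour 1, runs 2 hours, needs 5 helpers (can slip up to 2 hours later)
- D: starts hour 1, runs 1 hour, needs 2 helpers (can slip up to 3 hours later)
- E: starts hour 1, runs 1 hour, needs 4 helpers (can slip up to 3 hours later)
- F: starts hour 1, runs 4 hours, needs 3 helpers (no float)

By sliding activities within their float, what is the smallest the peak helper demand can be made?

11

Early-start (A@1, B@1, C@1, D@1, E@1, F@1) gives peak 22: h1:22  h2:11  h3:3  h4:3.
Shift C→2, D→3, E→4.
Schedule A@1, B@1, C@2, D@3, E@4, F@1: h1:11  h2:11  h3:10  h4:7 — peak 11.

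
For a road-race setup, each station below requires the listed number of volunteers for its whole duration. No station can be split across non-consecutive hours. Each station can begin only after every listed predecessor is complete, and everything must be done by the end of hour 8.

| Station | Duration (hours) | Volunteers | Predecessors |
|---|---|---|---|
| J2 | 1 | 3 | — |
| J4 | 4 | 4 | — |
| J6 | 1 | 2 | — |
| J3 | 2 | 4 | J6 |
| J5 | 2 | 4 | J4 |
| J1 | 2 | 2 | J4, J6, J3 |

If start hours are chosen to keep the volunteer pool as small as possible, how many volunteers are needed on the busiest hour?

7

Early-start (J2@1, J4@1, J6@1, J3@2, J5@5, J1@5) gives peak 9: h1:9  h2:8  h3:8  h4:4  h5:6  h6:6  h7:0  h8:0.
Shift J6→2, J3→5, J5→7, J1→7.
Schedule J2@1, J4@1, J6@2, J3@5, J5@7, J1@7: h1:7  h2:6  h3:4  h4:4  h5:4  h6:4  h7:6  h8:6 — peak 7.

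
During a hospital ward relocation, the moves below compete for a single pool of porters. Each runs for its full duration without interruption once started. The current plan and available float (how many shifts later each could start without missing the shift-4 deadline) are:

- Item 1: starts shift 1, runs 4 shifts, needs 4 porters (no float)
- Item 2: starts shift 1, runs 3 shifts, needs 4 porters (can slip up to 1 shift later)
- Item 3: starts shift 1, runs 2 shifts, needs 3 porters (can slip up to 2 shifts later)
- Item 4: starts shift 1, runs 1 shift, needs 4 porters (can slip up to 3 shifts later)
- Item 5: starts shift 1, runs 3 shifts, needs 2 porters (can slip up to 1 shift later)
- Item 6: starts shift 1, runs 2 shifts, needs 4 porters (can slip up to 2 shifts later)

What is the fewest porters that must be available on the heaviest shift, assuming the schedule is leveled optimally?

14

Early-start (Item 1@1, Item 2@1, Item 3@1, Item 4@1, Item 5@1, Item 6@1) gives peak 21: s1:21  s2:17  s3:10  s4:4.
Shift Item 4→4, Item 6→3.
Schedule Item 1@1, Item 2@1, Item 3@1, Item 4@4, Item 5@1, Item 6@3: s1:13  s2:13  s3:14  s4:12 — peak 14.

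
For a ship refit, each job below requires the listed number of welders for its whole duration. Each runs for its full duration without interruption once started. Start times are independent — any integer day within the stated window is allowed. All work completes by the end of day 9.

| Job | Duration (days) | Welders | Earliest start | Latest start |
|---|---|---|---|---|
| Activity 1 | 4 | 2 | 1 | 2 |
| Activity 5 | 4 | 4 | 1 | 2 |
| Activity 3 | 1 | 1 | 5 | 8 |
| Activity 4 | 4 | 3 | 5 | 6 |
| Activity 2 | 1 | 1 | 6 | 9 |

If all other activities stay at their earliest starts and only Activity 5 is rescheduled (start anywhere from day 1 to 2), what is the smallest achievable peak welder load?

6

Activity 5@1: d1:6  d2:6  d3:6  d4:6  d5:4  d6:4  d7:3  d8:3  d9:0 → peak 6
Activity 5@2: d1:2  d2:6  d3:6  d4:6  d5:8  d6:4  d7:3  d8:3  d9:0 → peak 8
Best is Activity 5@1, peak 6.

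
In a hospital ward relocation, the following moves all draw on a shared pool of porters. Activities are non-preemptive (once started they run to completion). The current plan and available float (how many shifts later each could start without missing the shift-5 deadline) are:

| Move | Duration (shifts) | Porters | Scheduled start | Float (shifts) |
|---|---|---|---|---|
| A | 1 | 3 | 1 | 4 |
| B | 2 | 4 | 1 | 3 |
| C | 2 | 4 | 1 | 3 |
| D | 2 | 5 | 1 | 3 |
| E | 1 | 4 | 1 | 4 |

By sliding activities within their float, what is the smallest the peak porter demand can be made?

8

Early-start (A@1, B@1, C@1, D@1, E@1) gives peak 20: s1:20  s2:13  s3:0  s4:0  s5:0.
Shift C→2, D→4, E→3.
Schedule A@1, B@1, C@2, D@4, E@3: s1:7  s2:8  s3:8  s4:5  s5:5 — peak 8.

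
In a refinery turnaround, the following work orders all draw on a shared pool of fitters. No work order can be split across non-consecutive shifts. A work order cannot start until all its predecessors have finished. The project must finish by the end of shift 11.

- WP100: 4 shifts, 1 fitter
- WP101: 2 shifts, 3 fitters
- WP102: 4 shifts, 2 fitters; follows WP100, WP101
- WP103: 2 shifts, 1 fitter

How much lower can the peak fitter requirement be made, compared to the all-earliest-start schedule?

2

Early-start peak: s1:5  s2:5  s3:1  s4:1  s5:2  s6:2  s7:2  s8:2  s9:0  s10:0  s11:0 ⇒ 5.
Leveled (WP100@1, WP101@5, WP102@7, WP103@1): s1:2  s2:2  s3:1  s4:1  s5:3  s6:3  s7:2  s8:2  s9:2  s10:2  s11:0 ⇒ 3.
Reduction 5 − 3 = 2.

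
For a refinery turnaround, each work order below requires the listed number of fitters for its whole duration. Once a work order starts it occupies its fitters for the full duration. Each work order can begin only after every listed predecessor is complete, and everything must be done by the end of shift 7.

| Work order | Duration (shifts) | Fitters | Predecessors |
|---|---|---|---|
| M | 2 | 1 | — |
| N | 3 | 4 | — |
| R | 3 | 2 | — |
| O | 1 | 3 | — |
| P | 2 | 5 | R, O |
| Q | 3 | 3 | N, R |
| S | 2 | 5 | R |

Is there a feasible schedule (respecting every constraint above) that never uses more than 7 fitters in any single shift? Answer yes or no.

no

Total fitter-shifts = 52; over 7 shifts the average is 52/7 > 7, so some shift must exceed 7.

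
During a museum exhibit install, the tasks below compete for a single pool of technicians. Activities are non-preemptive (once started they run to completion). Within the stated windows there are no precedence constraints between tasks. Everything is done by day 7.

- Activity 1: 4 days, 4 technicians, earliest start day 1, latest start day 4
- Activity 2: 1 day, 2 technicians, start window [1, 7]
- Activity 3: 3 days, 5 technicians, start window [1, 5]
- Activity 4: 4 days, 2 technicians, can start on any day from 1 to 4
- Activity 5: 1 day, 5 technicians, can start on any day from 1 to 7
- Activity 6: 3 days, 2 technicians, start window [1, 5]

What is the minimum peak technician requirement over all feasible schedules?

9

Early-start (Activity 1@1, Activity 2@1, Activity 3@1, Activity 4@1, Activity 5@1, Activity 6@1) gives peak 20: d1:20  d2:13  d3:13  d4:6  d5:0  d6:0  d7:0.
Shift Activity 3→5, Activity 4→3, Activity 5→2, Activity 6→3.
Schedule Activity 1@1, Activity 2@1, Activity 3@5, Activity 4@3, Activity 5@2, Activity 6@3: d1:6  d2:9  d3:8  d4:8  d5:9  d6:7  d7:5 — peak 9.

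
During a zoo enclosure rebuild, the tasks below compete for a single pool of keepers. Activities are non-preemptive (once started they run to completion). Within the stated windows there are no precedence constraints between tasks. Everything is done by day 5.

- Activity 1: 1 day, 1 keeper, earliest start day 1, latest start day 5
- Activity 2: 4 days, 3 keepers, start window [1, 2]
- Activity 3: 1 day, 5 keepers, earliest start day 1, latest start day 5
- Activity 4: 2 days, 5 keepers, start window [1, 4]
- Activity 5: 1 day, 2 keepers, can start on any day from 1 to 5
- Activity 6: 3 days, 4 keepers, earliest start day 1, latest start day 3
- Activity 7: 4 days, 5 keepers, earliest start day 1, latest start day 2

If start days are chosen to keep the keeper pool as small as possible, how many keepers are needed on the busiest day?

13

Early-start (Activity 1@1, Activity 2@1, Activity 3@1, Activity 4@1, Activity 5@1, Activity 6@1, Activity 7@1) gives peak 25: d1:25  d2:17  d3:12  d4:8  d5:0.
Shift Activity 4→4, Activity 5→5, Activity 7→2.
Schedule Activity 1@1, Activity 2@1, Activity 3@1, Activity 4@4, Activity 5@5, Activity 6@1, Activity 7@2: d1:13  d2:12  d3:12  d4:13  d5:12 — peak 13.
Total keeper-days = 62 over 5 days ⇒ peak ≥ ⌈62/5⌉ = 13, so 13 is optimal.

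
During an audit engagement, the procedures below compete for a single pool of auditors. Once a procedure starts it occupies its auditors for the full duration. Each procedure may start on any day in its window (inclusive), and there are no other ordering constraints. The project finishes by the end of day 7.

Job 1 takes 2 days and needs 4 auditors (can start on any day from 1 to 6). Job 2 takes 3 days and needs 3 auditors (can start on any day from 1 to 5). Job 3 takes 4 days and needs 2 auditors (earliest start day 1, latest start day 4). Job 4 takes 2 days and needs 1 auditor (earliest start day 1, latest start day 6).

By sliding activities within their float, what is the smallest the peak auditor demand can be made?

5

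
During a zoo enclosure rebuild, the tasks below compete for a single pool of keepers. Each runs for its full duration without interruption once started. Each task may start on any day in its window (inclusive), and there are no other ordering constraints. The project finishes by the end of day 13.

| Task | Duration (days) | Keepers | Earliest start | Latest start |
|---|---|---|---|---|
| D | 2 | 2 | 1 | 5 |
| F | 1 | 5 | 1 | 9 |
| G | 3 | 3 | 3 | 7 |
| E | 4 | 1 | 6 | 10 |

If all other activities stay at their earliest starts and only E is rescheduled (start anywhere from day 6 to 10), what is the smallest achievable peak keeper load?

E@6: d1:7  d2:2  d3:3  d4:3  d5:3  d6:1  d7:1  d8:1  d9:1  d10:0  d11:0  d12:0  d13:0 → peak 7
E@7: d1:7  d2:2  d3:3  d4:3  d5:3  d6:0  d7:1  d8:1  d9:1  d10:1  d11:0  d12:0  d13:0 → peak 7
E@8: d1:7  d2:2  d3:3  d4:3  d5:3  d6:0  d7:0  d8:1  d9:1  d10:1  d11:1  d12:0  d13:0 → peak 7
E@9: d1:7  d2:2  d3:3  d4:3  d5:3  d6:0  d7:0  d8:0  d9:1  d10:1  d11:1  d12:1  d13:0 → peak 7
E@10: d1:7  d2:2  d3:3  d4:3  d5:3  d6:0  d7:0  d8:0  d9:0  d10:1  d11:1  d12:1  d13:1 → peak 7
Best is E@6, peak 7.

7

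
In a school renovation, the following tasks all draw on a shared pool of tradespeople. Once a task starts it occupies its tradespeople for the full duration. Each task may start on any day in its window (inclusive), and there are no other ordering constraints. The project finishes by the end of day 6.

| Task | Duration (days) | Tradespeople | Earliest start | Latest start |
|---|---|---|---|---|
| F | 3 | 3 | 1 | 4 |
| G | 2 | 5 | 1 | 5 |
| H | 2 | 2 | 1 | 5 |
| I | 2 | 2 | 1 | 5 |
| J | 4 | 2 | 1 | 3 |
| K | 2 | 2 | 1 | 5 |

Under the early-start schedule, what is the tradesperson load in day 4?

At early start, day 4 has: J.
Demand: 2 = 2.

2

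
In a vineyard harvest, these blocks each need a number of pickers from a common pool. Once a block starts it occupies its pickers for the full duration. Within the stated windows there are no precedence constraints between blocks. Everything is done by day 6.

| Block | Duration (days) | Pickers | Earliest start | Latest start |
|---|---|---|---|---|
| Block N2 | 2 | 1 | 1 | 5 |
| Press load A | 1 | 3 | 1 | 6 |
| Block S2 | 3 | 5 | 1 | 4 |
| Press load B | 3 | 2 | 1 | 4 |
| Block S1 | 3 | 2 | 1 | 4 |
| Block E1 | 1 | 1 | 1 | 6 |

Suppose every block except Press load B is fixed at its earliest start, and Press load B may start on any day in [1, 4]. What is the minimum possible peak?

12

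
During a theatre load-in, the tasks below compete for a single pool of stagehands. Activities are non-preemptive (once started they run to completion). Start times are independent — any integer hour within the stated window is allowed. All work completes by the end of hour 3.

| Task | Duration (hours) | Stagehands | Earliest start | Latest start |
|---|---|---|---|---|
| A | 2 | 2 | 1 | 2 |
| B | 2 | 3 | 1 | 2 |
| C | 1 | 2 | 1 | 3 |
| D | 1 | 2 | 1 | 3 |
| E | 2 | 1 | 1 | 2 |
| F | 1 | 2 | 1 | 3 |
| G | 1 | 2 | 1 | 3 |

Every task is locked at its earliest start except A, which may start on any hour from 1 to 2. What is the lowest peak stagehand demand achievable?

A@1: h1:14  h2:6  h3:0 → peak 14
A@2: h1:12  h2:6  h3:2 → peak 12
Best is A@2, peak 12.

12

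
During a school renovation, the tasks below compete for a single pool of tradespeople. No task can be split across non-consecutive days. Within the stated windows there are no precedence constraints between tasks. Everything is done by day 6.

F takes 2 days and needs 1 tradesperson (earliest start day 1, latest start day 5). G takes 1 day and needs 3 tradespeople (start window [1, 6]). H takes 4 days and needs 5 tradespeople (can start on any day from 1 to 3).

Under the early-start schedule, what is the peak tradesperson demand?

9

Early-start schedule: F@1, G@1, H@1.
Load per day: day 1: 9, day 2: 6, day 3: 5, day 4: 5, day 5: 0, day 6: 0.
Peak is 9.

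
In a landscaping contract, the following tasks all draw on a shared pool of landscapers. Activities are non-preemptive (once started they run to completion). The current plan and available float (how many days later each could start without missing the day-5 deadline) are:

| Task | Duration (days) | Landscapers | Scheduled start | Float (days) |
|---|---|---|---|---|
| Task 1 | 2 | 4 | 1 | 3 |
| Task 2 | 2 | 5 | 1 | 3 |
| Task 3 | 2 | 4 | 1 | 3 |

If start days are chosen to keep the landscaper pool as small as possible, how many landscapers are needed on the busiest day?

Early-start (Task 1@1, Task 2@1, Task 3@1) gives peak 13: d1:13  d2:13  d3:0  d4:0  d5:0.
Shift Task 2→3.
Schedule Task 1@1, Task 2@3, Task 3@1: d1:8  d2:8  d3:5  d4:5  d5:0 — peak 8.

8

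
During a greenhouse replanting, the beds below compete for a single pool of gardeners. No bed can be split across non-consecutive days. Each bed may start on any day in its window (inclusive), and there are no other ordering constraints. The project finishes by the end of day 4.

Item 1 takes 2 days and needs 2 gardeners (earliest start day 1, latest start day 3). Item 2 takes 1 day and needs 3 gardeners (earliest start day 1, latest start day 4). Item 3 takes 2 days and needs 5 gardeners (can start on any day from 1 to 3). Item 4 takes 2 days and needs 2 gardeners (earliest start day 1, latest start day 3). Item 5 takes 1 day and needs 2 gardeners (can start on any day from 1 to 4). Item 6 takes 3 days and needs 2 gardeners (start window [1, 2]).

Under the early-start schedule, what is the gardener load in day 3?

At early start, day 3 has: Item 6.
Demand: 2 = 2.

2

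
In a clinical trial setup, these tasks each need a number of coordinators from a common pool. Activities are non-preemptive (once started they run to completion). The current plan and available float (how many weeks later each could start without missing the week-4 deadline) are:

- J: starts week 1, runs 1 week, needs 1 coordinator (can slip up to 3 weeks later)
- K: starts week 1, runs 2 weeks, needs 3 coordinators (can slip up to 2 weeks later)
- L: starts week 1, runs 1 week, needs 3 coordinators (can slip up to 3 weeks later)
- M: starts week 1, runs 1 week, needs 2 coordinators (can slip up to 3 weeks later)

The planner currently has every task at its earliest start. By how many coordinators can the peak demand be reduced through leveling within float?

Early-start peak: w1:9  w2:3  w3:0  w4:0 ⇒ 9.
Leveled (J@1, K@2, L@4, M@1): w1:3  w2:3  w3:3  w4:3 ⇒ 3.
Reduction 9 − 3 = 6.

6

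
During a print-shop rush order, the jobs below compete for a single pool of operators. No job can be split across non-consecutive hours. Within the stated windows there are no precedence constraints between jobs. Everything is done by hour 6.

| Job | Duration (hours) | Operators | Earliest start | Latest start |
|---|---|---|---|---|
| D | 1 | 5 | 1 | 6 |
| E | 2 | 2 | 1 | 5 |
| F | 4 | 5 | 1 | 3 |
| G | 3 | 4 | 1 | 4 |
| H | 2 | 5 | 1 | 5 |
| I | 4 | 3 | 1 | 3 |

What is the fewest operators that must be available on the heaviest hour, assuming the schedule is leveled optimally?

12

Early-start (D@1, E@1, F@1, G@1, H@1, I@1) gives peak 24: h1:24  h2:19  h3:12  h4:8  h5:0  h6:0.
Shift G→2, H→5, I→3.
Schedule D@1, E@1, F@1, G@2, H@5, I@3: h1:12  h2:11  h3:12  h4:12  h5:8  h6:8 — peak 12.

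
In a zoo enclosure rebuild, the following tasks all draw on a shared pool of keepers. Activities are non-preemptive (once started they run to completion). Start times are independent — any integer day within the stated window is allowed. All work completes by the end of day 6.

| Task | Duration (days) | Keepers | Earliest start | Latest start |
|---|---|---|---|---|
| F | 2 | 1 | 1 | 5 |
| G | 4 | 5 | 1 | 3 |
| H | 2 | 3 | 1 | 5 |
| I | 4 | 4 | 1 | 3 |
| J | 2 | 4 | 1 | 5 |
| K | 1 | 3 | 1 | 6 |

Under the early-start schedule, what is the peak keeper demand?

Early-start schedule: F@1, G@1, H@1, I@1, J@1, K@1.
Load per day: day 1: 20, day 2: 17, day 3: 9, day 4: 9, day 5: 0, day 6: 0.
Peak is 20.

20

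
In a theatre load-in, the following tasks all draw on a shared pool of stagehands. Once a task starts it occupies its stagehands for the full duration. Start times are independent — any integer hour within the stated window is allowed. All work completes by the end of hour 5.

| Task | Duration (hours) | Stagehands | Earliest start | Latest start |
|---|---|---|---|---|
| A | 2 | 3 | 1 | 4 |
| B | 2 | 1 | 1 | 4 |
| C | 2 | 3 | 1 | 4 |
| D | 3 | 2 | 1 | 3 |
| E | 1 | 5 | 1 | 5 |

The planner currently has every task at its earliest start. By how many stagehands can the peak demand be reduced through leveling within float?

Early-start peak: h1:14  h2:9  h3:2  h4:0  h5:0 ⇒ 14.
Leveled (A@1, B@1, C@3, D@1, E@5): h1:6  h2:6  h3:5  h4:3  h5:5 ⇒ 6.
Reduction 14 − 6 = 8.

8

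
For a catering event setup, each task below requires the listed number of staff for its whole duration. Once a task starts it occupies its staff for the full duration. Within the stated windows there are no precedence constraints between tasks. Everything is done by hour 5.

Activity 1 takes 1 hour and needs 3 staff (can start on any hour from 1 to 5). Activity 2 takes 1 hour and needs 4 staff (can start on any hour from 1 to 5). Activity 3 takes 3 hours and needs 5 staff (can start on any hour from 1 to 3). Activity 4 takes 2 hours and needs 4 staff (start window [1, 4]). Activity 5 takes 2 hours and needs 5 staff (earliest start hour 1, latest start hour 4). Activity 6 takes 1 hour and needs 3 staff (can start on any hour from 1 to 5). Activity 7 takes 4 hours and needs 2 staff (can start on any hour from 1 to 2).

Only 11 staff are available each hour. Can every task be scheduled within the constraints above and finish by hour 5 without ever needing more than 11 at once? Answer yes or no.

yes

Schedule Activity 1@1, Activity 2@2, Activity 3@1, Activity 4@3, Activity 5@4, Activity 6@1, Activity 7@2: h1:11  h2:11  h3:11  h4:11  h5:7 — peak 11 ≤ 11.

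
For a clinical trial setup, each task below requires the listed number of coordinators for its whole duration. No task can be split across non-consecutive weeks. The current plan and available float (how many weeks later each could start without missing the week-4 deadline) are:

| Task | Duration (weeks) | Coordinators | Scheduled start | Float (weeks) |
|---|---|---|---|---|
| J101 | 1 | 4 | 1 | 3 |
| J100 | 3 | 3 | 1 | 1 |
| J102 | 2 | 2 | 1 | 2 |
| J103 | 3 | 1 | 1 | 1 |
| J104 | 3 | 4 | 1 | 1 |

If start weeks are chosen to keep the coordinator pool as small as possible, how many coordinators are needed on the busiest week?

10

Early-start (J101@1, J100@1, J102@1, J103@1, J104@1) gives peak 14: w1:14  w2:10  w3:8  w4:0.
Shift J104→2.
Schedule J101@1, J100@1, J102@1, J103@1, J104@2: w1:10  w2:10  w3:8  w4:4 — peak 10.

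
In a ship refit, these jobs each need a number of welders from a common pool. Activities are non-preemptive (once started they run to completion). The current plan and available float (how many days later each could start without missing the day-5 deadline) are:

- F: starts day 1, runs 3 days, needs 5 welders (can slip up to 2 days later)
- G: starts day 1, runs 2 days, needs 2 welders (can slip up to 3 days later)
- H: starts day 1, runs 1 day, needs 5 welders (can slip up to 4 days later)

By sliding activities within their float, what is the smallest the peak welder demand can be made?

Early-start (F@1, G@1, H@1) gives peak 12: d1:12  d2:7  d3:5  d4:0  d5:0.
Shift H→4.
Schedule F@1, G@1, H@4: d1:7  d2:7  d3:5  d4:5  d5:0 — peak 7.

7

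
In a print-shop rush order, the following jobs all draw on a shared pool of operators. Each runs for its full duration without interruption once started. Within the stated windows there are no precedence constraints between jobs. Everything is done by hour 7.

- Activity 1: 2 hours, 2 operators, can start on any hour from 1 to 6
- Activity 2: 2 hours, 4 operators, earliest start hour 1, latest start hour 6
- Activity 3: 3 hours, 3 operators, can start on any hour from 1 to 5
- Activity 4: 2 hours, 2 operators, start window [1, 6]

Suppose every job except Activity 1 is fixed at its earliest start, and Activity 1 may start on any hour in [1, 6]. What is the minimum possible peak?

Activity 1@1: h1:11  h2:11  h3:3  h4:0  h5:0  h6:0  h7:0 → peak 11
Activity 1@2: h1:9  h2:11  h3:5  h4:0  h5:0  h6:0  h7:0 → peak 11
Activity 1@3: h1:9  h2:9  h3:5  h4:2  h5:0  h6:0  h7:0 → peak 9
Activity 1@4: h1:9  h2:9  h3:3  h4:2  h5:2  h6:0  h7:0 → peak 9
Activity 1@5: h1:9  h2:9  h3:3  h4:0  h5:2  h6:2  h7:0 → peak 9
Activity 1@6: h1:9  h2:9  h3:3  h4:0  h5:0  h6:2  h7:2 → peak 9
Best is Activity 1@3, peak 9.

9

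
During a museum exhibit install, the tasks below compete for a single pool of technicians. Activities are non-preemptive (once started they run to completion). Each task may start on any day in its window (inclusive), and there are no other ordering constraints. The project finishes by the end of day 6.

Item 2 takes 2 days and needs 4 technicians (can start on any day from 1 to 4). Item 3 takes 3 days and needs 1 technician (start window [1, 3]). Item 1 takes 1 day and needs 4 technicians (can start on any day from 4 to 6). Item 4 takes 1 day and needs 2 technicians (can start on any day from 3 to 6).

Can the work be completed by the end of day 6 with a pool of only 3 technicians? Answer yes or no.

no

The minimum achievable peak is 4; 3 < 4, so no feasible schedule stays within the cap.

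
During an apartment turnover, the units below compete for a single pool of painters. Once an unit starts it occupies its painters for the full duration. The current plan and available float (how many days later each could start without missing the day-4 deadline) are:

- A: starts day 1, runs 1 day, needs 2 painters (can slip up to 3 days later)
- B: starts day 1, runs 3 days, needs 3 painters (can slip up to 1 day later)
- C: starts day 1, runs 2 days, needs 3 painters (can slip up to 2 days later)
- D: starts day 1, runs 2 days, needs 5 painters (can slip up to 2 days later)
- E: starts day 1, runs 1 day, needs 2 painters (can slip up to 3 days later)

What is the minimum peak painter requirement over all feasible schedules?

8

Early-start (A@1, B@1, C@1, D@1, E@1) gives peak 15: d1:15  d2:11  d3:3  d4:0.
Shift D→3, E→2.
Schedule A@1, B@1, C@1, D@3, E@2: d1:8  d2:8  d3:8  d4:5 — peak 8.
Total painter-days = 29 over 4 days ⇒ peak ≥ ⌈29/4⌉ = 8, so 8 is optimal.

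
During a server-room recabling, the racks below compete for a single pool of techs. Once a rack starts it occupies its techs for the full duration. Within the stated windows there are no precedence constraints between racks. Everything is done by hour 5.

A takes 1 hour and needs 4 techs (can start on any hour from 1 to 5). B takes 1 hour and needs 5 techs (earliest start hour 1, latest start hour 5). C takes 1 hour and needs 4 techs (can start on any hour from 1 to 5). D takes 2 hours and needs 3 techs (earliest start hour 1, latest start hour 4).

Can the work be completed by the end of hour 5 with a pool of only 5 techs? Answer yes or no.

Schedule A@1, B@2, C@3, D@4: h1:4  h2:5  h3:4  h4:3  h5:3 — peak 5 ≤ 5.

yes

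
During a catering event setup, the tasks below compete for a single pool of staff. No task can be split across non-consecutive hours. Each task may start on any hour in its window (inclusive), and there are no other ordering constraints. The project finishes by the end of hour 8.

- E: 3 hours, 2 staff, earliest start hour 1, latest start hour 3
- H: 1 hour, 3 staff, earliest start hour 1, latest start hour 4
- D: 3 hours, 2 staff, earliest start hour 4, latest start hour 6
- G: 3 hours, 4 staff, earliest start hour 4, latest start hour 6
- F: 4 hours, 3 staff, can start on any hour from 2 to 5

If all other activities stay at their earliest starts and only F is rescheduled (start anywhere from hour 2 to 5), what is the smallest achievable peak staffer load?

9

F@2: h1:5  h2:5  h3:5  h4:9  h5:9  h6:6  h7:0  h8:0 → peak 9
F@3: h1:5  h2:2  h3:5  h4:9  h5:9  h6:9  h7:0  h8:0 → peak 9
F@4: h1:5  h2:2  h3:2  h4:9  h5:9  h6:9  h7:3  h8:0 → peak 9
F@5: h1:5  h2:2  h3:2  h4:6  h5:9  h6:9  h7:3  h8:3 → peak 9
Best is F@2, peak 9.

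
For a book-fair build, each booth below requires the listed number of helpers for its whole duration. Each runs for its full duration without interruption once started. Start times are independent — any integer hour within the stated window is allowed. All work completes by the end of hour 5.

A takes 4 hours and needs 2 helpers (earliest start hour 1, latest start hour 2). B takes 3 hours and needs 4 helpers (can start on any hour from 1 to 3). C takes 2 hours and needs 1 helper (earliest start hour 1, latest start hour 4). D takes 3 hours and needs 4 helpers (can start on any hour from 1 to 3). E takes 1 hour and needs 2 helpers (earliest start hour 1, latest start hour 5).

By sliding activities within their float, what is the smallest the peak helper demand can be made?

10

Early-start (A@1, B@1, C@1, D@1, E@1) gives peak 13: h1:13  h2:11  h3:10  h4:2  h5:0.
Shift D→3.
Schedule A@1, B@1, C@1, D@3, E@1: h1:9  h2:7  h3:10  h4:6  h5:4 — peak 10.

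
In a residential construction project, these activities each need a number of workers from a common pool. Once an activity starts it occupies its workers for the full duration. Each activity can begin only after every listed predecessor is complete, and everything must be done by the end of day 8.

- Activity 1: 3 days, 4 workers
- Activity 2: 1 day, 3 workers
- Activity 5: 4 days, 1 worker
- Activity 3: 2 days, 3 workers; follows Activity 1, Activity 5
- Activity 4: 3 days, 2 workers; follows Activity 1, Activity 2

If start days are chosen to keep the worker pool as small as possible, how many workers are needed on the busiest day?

Early-start (Activity 1@1, Activity 2@1, Activity 5@1, Activity 3@5, Activity 4@4) gives peak 8: d1:8  d2:5  d3:5  d4:3  d5:5  d6:5  d7:0  d8:0.
Shift Activity 2→4, Activity 4→5.
Schedule Activity 1@1, Activity 2@4, Activity 5@1, Activity 3@5, Activity 4@5: d1:5  d2:5  d3:5  d4:4  d5:5  d6:5  d7:2  d8:0 — peak 5.

5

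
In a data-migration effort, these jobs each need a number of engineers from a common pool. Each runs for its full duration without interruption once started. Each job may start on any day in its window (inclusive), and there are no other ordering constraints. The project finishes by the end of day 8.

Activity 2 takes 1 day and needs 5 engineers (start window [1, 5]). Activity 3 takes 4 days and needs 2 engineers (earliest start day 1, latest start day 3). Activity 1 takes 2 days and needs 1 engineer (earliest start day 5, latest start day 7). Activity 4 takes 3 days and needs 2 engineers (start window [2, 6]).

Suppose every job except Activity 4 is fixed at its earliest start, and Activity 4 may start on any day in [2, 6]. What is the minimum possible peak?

7

Activity 4@2: d1:7  d2:4  d3:4  d4:4  d5:1  d6:1  d7:0  d8:0 → peak 7
Activity 4@3: d1:7  d2:2  d3:4  d4:4  d5:3  d6:1  d7:0  d8:0 → peak 7
Activity 4@4: d1:7  d2:2  d3:2  d4:4  d5:3  d6:3  d7:0  d8:0 → peak 7
Activity 4@5: d1:7  d2:2  d3:2  d4:2  d5:3  d6:3  d7:2  d8:0 → peak 7
Activity 4@6: d1:7  d2:2  d3:2  d4:2  d5:1  d6:3  d7:2  d8:2 → peak 7
Best is Activity 4@2, peak 7.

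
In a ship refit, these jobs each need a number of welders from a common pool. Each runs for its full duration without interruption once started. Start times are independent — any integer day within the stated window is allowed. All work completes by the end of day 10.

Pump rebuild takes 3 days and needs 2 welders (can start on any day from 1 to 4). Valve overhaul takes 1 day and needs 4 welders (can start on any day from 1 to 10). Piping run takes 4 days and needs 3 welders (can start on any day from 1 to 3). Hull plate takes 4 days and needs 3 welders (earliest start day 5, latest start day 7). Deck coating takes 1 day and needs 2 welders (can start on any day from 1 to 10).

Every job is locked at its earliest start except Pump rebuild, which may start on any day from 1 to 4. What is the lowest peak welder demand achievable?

9

Pump rebuild@1: d1:11  d2:5  d3:5  d4:3  d5:3  d6:3  d7:3  d8:3  d9:0  d10:0 → peak 11
Pump rebuild@2: d1:9  d2:5  d3:5  d4:5  d5:3  d6:3  d7:3  d8:3  d9:0  d10:0 → peak 9
Pump rebuild@3: d1:9  d2:3  d3:5  d4:5  d5:5  d6:3  d7:3  d8:3  d9:0  d10:0 → peak 9
Pump rebuild@4: d1:9  d2:3  d3:3  d4:5  d5:5  d6:5  d7:3  d8:3  d9:0  d10:0 → peak 9
Best is Pump rebuild@2, peak 9.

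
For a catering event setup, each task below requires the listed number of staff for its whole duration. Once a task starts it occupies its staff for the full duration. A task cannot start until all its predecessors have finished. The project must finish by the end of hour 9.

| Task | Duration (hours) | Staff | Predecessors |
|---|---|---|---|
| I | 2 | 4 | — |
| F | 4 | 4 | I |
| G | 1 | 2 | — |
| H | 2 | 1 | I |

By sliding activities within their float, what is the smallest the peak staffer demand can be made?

Early-start (I@1, F@3, G@1, H@3) gives peak 6: h1:6  h2:4  h3:5  h4:5  h5:4  h6:4  h7:0  h8:0  h9:0.
Shift G→7, H→7.
Schedule I@1, F@3, G@7, H@7: h1:4  h2:4  h3:4  h4:4  h5:4  h6:4  h7:3  h8:1  h9:0 — peak 4.
Total staffer-hours = 28 over 9 hours ⇒ peak ≥ ⌈28/9⌉ = 4, so 4 is optimal.

4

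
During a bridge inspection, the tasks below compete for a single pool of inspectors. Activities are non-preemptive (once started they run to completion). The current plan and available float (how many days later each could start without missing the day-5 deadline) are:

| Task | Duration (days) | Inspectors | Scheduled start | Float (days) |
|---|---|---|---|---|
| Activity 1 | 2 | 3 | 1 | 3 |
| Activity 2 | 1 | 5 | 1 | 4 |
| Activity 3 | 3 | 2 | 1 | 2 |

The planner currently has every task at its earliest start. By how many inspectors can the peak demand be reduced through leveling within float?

5

Early-start peak: d1:10  d2:5  d3:2  d4:0  d5:0 ⇒ 10.
Leveled (Activity 1@1, Activity 2@4, Activity 3@1): d1:5  d2:5  d3:2  d4:5  d5:0 ⇒ 5.
Reduction 10 − 5 = 5.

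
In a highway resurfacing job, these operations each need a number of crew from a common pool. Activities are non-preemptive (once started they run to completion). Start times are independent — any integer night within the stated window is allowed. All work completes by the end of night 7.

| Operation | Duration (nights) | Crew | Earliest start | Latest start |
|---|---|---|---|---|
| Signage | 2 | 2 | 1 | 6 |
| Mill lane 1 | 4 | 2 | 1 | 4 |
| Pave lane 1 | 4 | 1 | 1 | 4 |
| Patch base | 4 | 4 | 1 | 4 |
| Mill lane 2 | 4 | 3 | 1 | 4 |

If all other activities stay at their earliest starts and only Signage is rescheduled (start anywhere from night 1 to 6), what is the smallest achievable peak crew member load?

10

Signage@1: n1:12  n2:12  n3:10  n4:10  n5:0  n6:0  n7:0 → peak 12
Signage@2: n1:10  n2:12  n3:12  n4:10  n5:0  n6:0  n7:0 → peak 12
Signage@3: n1:10  n2:10  n3:12  n4:12  n5:0  n6:0  n7:0 → peak 12
Signage@4: n1:10  n2:10  n3:10  n4:12  n5:2  n6:0  n7:0 → peak 12
Signage@5: n1:10  n2:10  n3:10  n4:10  n5:2  n6:2  n7:0 → peak 10
Signage@6: n1:10  n2:10  n3:10  n4:10  n5:0  n6:2  n7:2 → peak 10
Best is Signage@5, peak 10.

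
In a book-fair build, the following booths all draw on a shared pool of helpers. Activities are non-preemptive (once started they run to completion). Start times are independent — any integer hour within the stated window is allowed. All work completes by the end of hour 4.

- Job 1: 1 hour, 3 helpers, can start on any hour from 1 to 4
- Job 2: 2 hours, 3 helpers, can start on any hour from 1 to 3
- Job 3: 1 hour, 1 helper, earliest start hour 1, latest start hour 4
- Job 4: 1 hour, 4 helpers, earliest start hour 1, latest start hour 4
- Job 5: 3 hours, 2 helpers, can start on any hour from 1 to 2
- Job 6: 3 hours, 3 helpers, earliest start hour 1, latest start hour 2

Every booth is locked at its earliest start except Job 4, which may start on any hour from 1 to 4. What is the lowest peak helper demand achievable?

12

Job 4@1: h1:16  h2:8  h3:5  h4:0 → peak 16
Job 4@2: h1:12  h2:12  h3:5  h4:0 → peak 12
Job 4@3: h1:12  h2:8  h3:9  h4:0 → peak 12
Job 4@4: h1:12  h2:8  h3:5  h4:4 → peak 12
Best is Job 4@2, peak 12.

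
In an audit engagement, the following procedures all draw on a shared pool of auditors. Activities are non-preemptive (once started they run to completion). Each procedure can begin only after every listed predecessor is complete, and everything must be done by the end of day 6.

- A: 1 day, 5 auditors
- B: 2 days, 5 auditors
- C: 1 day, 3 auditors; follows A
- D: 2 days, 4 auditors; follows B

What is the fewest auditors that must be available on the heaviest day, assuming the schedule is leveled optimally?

5

Early-start (A@1, B@1, C@2, D@3) gives peak 10: d1:10  d2:8  d3:4  d4:4  d5:0  d6:0.
Shift B→2, C→4, D→5.
Schedule A@1, B@2, C@4, D@5: d1:5  d2:5  d3:5  d4:3  d5:4  d6:4 — peak 5.
Total auditor-days = 26 over 6 days ⇒ peak ≥ ⌈26/6⌉ = 5, so 5 is optimal.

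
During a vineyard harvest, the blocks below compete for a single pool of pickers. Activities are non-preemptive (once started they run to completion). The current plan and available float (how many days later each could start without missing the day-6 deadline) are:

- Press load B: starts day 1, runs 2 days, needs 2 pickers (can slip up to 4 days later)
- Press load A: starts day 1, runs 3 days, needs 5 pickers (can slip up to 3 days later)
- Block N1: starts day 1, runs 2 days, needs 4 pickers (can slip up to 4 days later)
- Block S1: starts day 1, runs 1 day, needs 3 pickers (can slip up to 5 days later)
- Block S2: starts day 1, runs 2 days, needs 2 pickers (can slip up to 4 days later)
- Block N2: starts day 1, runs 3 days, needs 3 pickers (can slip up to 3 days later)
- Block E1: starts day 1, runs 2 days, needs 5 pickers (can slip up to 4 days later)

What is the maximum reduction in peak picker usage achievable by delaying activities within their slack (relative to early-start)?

14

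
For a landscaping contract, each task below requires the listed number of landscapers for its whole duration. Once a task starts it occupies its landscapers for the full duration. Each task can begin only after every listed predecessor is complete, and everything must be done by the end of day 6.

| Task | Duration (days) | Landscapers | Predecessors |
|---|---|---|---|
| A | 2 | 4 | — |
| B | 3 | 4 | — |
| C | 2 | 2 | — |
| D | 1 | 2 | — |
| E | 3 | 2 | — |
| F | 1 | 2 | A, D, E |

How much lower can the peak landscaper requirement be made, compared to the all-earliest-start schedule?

Early-start peak: d1:14  d2:12  d3:6  d4:2  d5:0  d6:0 ⇒ 14.
Leveled (A@1, B@3, C@5, D@1, E@2, F@6): d1:6  d2:6  d3:6  d4:6  d5:6  d6:4 ⇒ 6.
Reduction 14 − 6 = 8.

8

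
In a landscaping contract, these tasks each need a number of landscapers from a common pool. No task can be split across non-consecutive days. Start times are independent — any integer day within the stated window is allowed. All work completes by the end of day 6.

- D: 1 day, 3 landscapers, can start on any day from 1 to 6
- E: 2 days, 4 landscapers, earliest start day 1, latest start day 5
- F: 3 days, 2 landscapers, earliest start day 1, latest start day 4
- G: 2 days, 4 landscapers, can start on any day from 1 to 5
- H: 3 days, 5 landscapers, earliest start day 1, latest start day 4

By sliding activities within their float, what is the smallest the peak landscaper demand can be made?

8

Early-start (D@1, E@1, F@1, G@1, H@1) gives peak 18: d1:18  d2:15  d3:7  d4:0  d5:0  d6:0.
Shift F→3, G→2, H→4.
Schedule D@1, E@1, F@3, G@2, H@4: d1:7  d2:8  d3:6  d4:7  d5:7  d6:5 — peak 8.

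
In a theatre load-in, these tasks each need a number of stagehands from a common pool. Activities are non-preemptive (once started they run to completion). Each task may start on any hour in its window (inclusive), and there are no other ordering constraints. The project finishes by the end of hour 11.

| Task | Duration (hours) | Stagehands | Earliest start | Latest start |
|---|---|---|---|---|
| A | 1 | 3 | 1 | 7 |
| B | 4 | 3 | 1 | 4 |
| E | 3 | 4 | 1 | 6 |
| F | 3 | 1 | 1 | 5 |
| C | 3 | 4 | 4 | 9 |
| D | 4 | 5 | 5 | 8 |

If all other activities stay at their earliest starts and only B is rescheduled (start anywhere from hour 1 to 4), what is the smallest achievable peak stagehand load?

B@1: h1:11  h2:8  h3:8  h4:7  h5:9  h6:9  h7:5  h8:5  h9:0  h10:0  h11:0 → peak 11
B@2: h1:8  h2:8  h3:8  h4:7  h5:12  h6:9  h7:5  h8:5  h9:0  h10:0  h11:0 → peak 12
B@3: h1:8  h2:5  h3:8  h4:7  h5:12  h6:12  h7:5  h8:5  h9:0  h10:0  h11:0 → peak 12
B@4: h1:8  h2:5  h3:5  h4:7  h5:12  h6:12  h7:8  h8:5  h9:0  h10:0  h11:0 → peak 12
Best is B@1, peak 11.

11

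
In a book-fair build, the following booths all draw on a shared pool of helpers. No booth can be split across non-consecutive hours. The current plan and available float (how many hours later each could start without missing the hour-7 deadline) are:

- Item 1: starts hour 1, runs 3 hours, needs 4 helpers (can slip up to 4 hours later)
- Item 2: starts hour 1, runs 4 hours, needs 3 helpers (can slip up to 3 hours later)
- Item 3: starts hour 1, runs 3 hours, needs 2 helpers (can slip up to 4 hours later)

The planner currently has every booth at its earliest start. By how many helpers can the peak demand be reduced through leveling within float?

4

Early-start peak: h1:9  h2:9  h3:9  h4:3  h5:0  h6:0  h7:0 ⇒ 9.
Leveled (Item 1@1, Item 2@4, Item 3@4): h1:4  h2:4  h3:4  h4:5  h5:5  h6:5  h7:3 ⇒ 5.
Reduction 9 − 5 = 4.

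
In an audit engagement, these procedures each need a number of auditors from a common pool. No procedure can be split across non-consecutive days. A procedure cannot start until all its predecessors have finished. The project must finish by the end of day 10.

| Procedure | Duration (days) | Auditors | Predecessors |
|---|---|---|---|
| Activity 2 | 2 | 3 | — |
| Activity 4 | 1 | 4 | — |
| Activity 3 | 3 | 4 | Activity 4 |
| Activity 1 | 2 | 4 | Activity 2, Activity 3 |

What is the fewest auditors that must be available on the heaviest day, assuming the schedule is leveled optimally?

4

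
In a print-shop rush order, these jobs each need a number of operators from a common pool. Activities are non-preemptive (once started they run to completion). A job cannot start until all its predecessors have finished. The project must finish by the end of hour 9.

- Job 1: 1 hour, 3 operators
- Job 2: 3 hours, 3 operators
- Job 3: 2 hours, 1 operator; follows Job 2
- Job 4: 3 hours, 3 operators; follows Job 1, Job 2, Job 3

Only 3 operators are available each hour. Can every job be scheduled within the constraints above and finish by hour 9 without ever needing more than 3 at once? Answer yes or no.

Schedule Job 1@1, Job 2@2, Job 3@5, Job 4@7: h1:3  h2:3  h3:3  h4:3  h5:1  h6:1  h7:3  h8:3  h9:3 — peak 3 ≤ 3.

yes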